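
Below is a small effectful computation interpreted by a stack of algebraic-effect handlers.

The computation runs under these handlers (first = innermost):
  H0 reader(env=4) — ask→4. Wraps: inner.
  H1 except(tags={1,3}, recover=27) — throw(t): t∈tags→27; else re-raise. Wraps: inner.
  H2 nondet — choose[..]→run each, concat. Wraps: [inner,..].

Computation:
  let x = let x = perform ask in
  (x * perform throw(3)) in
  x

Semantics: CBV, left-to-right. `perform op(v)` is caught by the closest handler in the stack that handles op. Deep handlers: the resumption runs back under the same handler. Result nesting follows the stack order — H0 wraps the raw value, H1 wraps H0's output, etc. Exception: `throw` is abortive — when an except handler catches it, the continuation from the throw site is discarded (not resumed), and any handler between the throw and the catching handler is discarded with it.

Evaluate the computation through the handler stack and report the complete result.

Working:
ask @ H0 ⇒ 4
throw(3) @ H1 caught ⇒ 27
H2 returns [27]
= [27]

Answer: [27]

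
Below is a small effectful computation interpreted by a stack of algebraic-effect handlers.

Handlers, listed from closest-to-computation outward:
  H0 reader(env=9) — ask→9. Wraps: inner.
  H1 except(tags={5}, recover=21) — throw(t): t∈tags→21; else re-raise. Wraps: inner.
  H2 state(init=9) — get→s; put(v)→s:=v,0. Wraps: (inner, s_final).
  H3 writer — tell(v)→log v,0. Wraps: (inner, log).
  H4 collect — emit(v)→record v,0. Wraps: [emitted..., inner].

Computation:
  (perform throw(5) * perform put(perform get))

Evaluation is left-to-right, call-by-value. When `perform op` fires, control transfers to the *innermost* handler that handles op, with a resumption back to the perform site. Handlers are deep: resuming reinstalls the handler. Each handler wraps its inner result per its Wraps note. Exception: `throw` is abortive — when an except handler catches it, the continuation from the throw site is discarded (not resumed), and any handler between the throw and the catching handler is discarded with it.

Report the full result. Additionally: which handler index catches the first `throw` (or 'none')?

Evaluation trace:
throw(5) @ H1 caught ⇒ 21
H2 returns (21, 9)
H3 returns ((21, 9), ())
H4 returns [((21, 9), ())]
= [((21, 9), ())]

Answer: [((21, 9), ())] ; first throw caught by: H1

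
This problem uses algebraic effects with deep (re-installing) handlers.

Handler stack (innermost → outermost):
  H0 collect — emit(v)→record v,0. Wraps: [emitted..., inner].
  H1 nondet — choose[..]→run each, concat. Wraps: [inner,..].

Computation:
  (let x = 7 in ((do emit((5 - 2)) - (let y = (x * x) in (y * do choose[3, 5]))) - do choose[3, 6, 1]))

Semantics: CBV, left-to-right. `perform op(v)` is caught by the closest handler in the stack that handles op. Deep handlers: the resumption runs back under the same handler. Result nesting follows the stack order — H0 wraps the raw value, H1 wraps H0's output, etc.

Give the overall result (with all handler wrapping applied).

Step-by-step:
emit(3) @ H0 ⇒ out+=3
choose[3, 5] @ H1
  branch[0] choose=3:
    choose[3, 6, 1] @ H1
      branch[0] choose=3:
        H0 returns [3, -150]
        H1 returns [[3, -150]]
      branch[1] choose=6:
        H0 returns [3, -153]
        H1 returns [[3, -153]]
      branch[2] choose=1:
        H0 returns [3, -148]
        H1 returns [[3, -148]]
  branch[1] choose=5:
    choose[3, 6, 1] @ H1
      branch[0] choose=3:
        H0 returns [3, -248]
        H1 returns [[3, -248]]
      branch[1] choose=6:
        H0 returns [3, -251]
        H1 returns [[3, -251]]
      branch[2] choose=1:
        H0 returns [3, -246]
        H1 returns [[3, -246]]
= [[3, -150], [3, -153], [3, -148], [3, -248], [3, -251], [3, -246]]

Answer: [[3, -150], [3, -153], [3, -148], [3, -248], [3, -251], [3, -246]]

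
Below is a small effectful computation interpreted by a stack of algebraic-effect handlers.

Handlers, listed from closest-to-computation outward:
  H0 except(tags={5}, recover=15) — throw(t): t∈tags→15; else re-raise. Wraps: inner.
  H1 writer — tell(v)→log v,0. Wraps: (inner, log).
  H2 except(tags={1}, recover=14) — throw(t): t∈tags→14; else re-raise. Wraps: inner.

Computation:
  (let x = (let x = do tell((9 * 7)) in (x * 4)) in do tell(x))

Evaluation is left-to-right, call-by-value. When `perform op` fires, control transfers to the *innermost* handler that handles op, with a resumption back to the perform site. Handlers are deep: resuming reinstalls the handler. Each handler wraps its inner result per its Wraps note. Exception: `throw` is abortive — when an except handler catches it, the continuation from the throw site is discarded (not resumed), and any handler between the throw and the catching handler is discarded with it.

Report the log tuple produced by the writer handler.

Answer: (63, 0)

Evaluation trace:
tell(63) @ H1 ⇒ log+=63
tell(0) @ H1 ⇒ log+=0
H0 returns 0
H1 returns (0, (63, 0))
H2 returns (0, (63, 0))
= (0, (63, 0))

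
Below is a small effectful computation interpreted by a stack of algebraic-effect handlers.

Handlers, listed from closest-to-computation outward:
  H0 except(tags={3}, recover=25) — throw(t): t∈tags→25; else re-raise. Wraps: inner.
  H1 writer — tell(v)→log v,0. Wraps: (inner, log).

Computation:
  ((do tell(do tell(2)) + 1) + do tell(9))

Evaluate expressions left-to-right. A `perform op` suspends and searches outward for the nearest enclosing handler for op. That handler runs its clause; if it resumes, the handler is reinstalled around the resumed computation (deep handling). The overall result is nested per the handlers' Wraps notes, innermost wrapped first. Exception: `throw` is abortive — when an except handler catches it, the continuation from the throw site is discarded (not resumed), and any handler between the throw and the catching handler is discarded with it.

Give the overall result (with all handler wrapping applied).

Answer: (1, (2, 0, 9))

Evaluation trace:
tell(2) @ H1 ⇒ log+=2
tell(0) @ H1 ⇒ log+=0
tell(9) @ H1 ⇒ log+=9
H0 returns 1
H1 returns (1, (2, 0, 9))
= (1, (2, 0, 9))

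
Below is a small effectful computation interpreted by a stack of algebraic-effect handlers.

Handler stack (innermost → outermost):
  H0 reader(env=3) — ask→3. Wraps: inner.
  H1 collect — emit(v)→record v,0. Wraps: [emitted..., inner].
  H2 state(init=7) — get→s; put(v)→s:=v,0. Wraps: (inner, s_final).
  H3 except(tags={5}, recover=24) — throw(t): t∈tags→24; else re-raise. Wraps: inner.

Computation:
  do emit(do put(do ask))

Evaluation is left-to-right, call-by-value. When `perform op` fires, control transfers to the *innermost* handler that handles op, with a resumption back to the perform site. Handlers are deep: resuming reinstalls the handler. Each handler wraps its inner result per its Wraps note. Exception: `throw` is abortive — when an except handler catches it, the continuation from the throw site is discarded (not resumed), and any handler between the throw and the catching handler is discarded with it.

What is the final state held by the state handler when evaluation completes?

Answer: 3

Step-by-step:
ask @ H0 ⇒ 3
put(3) @ H2 ⇒ s:=3
emit(0) @ H1 ⇒ out+=0
H0 returns 0
H1 returns [0, 0]
H2 returns ([0, 0], 3)
H3 returns ([0, 0], 3)
= ([0, 0], 3)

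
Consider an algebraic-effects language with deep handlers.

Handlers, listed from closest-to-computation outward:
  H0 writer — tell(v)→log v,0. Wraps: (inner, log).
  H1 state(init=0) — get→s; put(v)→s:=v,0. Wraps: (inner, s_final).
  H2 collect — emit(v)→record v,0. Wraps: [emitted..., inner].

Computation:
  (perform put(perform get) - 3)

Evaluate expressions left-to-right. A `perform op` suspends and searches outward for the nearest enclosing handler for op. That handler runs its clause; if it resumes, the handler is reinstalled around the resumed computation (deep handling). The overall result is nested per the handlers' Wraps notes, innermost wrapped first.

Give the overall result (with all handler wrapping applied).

Answer: [((-3, ()), 0)]

Working:
get @ H1 ⇒ 0
put(0) @ H1 ⇒ s:=0
H0 returns (-3, ())
H1 returns ((-3, ()), 0)
H2 returns [((-3, ()), 0)]
= [((-3, ()), 0)]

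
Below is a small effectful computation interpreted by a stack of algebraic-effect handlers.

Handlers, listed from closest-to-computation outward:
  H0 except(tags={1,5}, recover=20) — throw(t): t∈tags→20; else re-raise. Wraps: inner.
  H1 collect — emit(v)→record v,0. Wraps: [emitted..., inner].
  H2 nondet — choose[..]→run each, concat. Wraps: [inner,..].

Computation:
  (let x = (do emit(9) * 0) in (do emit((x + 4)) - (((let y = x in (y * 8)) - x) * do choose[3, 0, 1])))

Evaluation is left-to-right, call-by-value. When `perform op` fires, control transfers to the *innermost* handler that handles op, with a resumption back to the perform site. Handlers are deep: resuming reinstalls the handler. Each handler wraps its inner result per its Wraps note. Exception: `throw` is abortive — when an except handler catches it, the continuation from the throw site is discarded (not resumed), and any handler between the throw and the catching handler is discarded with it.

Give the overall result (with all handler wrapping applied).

Answer: [[9, 4, 0], [9, 4, 0], [9, 4, 0]]

Working:
emit(9) @ H1 ⇒ out+=9
emit(4) @ H1 ⇒ out+=4
choose[3, 0, 1] @ H2
  branch[0] choose=3:
    H0 returns 0
    H1 returns [9, 4, 0]
    H2 returns [[9, 4, 0]]
  branch[1] choose=0:
    H0 returns 0
    H1 returns [9, 4, 0]
    H2 returns [[9, 4, 0]]
  branch[2] choose=1:
    H0 returns 0
    H1 returns [9, 4, 0]
    H2 returns [[9, 4, 0]]
= [[9, 4, 0], [9, 4, 0], [9, 4, 0]]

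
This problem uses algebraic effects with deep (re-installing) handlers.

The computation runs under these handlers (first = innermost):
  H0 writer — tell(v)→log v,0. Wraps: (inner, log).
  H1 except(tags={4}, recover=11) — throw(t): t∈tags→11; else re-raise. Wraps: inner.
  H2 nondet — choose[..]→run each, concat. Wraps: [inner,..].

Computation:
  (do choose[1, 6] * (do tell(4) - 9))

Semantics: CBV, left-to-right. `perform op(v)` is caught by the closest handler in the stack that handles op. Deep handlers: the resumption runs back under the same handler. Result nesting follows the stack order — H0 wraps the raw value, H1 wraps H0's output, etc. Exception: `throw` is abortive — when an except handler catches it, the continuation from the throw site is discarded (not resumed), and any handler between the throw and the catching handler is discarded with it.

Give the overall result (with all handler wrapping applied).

Working:
choose[1, 6] @ H2
  branch[0] choose=1:
    tell(4) @ H0 ⇒ log+=4
    H0 returns (-9, (4))
    H1 returns (-9, (4))
    H2 returns [(-9, (4))]
  branch[1] choose=6:
    tell(4) @ H0 ⇒ log+=4
    H0 returns (-54, (4))
    H1 returns (-54, (4))
    H2 returns [(-54, (4))]
= [(-9, (4)), (-54, (4))]

Answer: [(-9, (4)), (-54, (4))]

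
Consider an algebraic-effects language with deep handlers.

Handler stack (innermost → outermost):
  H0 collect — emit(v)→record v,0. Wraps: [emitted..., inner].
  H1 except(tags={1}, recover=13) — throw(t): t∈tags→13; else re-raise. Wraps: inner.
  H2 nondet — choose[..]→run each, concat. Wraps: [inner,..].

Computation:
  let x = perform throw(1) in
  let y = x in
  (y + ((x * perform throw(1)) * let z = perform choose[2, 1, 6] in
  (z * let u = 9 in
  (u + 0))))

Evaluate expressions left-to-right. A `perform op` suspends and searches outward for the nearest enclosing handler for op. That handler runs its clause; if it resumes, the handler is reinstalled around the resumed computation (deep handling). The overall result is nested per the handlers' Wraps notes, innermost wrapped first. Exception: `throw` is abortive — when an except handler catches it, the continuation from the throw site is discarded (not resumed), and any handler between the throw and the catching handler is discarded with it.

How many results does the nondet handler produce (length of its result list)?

Answer: 1

Step-by-step:
throw(1) @ H1 caught ⇒ 13
H2 returns [13]
= [13]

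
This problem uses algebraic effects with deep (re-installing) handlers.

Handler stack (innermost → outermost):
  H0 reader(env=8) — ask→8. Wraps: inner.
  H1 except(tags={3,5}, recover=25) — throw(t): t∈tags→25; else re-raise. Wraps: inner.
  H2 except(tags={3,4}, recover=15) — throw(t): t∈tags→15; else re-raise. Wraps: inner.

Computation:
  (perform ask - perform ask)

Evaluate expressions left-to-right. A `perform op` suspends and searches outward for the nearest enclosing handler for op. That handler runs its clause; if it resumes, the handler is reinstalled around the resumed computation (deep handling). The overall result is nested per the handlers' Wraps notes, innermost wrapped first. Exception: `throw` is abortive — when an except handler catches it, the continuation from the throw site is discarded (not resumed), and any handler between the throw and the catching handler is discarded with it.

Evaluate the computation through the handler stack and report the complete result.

Answer: 0

Step-by-step:
ask @ H0 ⇒ 8
ask @ H0 ⇒ 8
H0 returns 0
H1 returns 0
H2 returns 0
= 0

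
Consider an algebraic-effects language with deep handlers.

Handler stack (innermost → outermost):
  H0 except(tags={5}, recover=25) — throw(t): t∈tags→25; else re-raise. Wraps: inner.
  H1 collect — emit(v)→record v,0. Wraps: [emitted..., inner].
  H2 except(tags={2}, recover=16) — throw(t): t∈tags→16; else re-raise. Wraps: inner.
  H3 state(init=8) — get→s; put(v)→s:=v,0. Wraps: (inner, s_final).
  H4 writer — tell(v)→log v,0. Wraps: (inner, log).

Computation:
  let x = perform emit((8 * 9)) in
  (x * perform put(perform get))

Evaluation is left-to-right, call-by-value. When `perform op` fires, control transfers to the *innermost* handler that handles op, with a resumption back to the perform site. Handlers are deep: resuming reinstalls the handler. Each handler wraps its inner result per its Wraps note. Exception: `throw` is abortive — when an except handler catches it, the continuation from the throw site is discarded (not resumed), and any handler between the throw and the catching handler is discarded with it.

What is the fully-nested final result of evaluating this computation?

Answer: (([72, 0], 8), ())

Evaluation trace:
emit(72) @ H1 ⇒ out+=72
get @ H3 ⇒ 8
put(8) @ H3 ⇒ s:=8
H0 returns 0
H1 returns [72, 0]
H2 returns [72, 0]
H3 returns ([72, 0], 8)
H4 returns (([72, 0], 8), ())
= (([72, 0], 8), ())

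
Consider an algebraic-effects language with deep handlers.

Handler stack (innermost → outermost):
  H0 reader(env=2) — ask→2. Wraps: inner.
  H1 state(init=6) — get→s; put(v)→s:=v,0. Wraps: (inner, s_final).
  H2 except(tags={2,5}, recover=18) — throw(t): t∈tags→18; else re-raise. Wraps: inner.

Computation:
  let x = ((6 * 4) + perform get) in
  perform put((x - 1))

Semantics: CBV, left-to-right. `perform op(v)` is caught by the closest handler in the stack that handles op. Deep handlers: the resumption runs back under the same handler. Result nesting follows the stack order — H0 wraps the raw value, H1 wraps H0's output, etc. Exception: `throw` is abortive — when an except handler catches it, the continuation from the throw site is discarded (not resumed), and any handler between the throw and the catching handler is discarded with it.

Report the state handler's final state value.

Answer: 29

Working:
get @ H1 ⇒ 6
put(29) @ H1 ⇒ s:=29
H0 returns 0
H1 returns (0, 29)
H2 returns (0, 29)
= (0, 29)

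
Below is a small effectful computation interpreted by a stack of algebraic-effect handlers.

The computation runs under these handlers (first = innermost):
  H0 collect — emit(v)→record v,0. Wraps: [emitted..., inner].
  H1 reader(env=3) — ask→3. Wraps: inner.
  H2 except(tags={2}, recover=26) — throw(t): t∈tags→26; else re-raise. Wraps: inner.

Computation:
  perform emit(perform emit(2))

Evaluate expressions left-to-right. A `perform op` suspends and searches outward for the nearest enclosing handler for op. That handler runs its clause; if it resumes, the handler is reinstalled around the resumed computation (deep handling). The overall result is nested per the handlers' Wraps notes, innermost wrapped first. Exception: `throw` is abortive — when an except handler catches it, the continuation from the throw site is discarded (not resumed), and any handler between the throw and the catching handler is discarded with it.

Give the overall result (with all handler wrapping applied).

Answer: [2, 0, 0]

Working:
emit(2) @ H0 ⇒ out+=2
emit(0) @ H0 ⇒ out+=0
H0 returns [2, 0, 0]
H1 returns [2, 0, 0]
H2 returns [2, 0, 0]
= [2, 0, 0]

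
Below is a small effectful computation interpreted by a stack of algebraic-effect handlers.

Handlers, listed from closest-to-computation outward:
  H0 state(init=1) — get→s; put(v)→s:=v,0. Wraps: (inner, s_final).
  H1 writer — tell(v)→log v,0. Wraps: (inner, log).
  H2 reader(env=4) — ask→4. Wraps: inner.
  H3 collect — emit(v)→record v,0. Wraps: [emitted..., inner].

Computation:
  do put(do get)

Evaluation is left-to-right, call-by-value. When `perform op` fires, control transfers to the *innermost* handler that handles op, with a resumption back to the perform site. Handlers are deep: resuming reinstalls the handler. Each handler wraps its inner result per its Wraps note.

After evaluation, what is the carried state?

Step-by-step:
get @ H0 ⇒ 1
put(1) @ H0 ⇒ s:=1
H0 returns (0, 1)
H1 returns ((0, 1), ())
H2 returns ((0, 1), ())
H3 returns [((0, 1), ())]
= [((0, 1), ())]

Answer: 1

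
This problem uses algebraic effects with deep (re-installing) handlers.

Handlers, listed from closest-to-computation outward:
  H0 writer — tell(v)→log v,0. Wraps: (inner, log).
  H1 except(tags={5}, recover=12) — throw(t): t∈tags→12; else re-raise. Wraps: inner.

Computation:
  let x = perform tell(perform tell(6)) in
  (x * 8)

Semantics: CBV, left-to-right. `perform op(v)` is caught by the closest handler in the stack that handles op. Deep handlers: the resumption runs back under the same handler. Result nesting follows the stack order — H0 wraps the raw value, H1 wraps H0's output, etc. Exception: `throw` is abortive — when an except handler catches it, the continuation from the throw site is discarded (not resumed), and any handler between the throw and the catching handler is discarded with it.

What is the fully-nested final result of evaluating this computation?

Step-by-step:
tell(6) @ H0 ⇒ log+=6
tell(0) @ H0 ⇒ log+=0
H0 returns (0, (6, 0))
H1 returns (0, (6, 0))
= (0, (6, 0))

Answer: (0, (6, 0))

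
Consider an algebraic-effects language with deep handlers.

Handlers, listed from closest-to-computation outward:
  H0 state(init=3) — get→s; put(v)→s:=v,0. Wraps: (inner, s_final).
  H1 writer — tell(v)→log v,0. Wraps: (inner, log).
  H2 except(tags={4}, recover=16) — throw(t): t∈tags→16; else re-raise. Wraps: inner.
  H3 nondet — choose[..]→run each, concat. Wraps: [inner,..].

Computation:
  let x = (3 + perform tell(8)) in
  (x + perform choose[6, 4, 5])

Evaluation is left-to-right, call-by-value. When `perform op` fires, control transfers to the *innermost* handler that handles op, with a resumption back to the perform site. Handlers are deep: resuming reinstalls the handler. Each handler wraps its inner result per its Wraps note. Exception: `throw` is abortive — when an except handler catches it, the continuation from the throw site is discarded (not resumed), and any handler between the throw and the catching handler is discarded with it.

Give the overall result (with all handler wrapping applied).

Evaluation trace:
tell(8) @ H1 ⇒ log+=8
choose[6, 4, 5] @ H3
  branch[0] choose=6:
    H0 returns (9, 3)
    H1 returns ((9, 3), (8))
    H2 returns ((9, 3), (8))
    H3 returns [((9, 3), (8))]
  branch[1] choose=4:
    H0 returns (7, 3)
    H1 returns ((7, 3), (8))
    H2 returns ((7, 3), (8))
    H3 returns [((7, 3), (8))]
  branch[2] choose=5:
    H0 returns (8, 3)
    H1 returns ((8, 3), (8))
    H2 returns ((8, 3), (8))
    H3 returns [((8, 3), (8))]
= [((9, 3), (8)), ((7, 3), (8)), ((8, 3), (8))]

Answer: [((9, 3), (8)), ((7, 3), (8)), ((8, 3), (8))]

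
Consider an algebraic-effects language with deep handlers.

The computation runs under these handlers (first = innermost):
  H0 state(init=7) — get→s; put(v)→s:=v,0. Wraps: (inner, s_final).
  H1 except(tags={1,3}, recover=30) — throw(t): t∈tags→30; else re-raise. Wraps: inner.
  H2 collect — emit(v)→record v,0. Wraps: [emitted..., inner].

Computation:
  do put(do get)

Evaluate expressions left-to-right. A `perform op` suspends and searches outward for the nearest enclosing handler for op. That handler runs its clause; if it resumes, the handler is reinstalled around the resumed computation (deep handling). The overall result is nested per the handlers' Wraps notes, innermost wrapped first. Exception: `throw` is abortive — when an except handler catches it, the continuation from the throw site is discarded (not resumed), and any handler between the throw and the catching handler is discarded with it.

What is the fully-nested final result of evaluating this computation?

Answer: [(0, 7)]

Evaluation trace:
get @ H0 ⇒ 7
put(7) @ H0 ⇒ s:=7
H0 returns (0, 7)
H1 returns (0, 7)
H2 returns [(0, 7)]
= [(0, 7)]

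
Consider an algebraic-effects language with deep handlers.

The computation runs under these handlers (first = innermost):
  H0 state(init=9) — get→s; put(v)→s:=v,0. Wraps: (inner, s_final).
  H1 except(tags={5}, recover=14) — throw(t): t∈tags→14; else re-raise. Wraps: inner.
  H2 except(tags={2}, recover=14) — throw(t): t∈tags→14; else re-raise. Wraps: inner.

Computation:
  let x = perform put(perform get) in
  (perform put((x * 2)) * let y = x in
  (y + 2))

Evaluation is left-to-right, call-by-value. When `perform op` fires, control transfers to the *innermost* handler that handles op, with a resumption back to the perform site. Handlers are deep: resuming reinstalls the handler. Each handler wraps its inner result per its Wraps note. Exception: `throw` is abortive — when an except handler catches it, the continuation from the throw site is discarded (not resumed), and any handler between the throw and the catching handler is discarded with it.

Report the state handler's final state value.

Answer: 0

Step-by-step:
get @ H0 ⇒ 9
put(9) @ H0 ⇒ s:=9
put(0) @ H0 ⇒ s:=0
H0 returns (0, 0)
H1 returns (0, 0)
H2 returns (0, 0)
= (0, 0)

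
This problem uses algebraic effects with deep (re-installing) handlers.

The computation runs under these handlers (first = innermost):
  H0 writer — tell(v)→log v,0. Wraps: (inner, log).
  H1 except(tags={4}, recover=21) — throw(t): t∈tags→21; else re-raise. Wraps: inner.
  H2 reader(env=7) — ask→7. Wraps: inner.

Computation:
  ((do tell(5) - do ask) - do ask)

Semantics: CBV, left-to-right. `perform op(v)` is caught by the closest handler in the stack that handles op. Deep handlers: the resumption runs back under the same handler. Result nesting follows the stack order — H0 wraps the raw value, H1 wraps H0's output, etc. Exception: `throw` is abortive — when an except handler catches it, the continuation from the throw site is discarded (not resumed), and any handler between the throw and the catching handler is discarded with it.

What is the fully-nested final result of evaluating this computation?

Answer: (-14, (5))

Step-by-step:
tell(5) @ H0 ⇒ log+=5
ask @ H2 ⇒ 7
ask @ H2 ⇒ 7
H0 returns (-14, (5))
H1 returns (-14, (5))
H2 returns (-14, (5))
= (-14, (5))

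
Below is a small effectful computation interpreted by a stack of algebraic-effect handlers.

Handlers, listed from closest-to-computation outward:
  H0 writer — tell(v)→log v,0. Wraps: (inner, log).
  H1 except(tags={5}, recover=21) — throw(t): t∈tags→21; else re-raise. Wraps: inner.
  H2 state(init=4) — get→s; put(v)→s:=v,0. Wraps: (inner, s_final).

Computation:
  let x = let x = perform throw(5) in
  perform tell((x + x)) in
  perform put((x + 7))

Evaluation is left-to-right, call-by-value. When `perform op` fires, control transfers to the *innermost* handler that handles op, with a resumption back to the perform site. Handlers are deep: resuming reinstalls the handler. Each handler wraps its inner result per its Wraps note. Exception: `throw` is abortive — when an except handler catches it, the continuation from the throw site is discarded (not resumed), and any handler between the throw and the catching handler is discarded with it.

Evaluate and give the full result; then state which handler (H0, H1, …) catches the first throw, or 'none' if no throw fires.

Answer: (21, 4) ; first throw caught by: H1

Working:
throw(5) @ H1 caught ⇒ 21
H2 returns (21, 4)
= (21, 4)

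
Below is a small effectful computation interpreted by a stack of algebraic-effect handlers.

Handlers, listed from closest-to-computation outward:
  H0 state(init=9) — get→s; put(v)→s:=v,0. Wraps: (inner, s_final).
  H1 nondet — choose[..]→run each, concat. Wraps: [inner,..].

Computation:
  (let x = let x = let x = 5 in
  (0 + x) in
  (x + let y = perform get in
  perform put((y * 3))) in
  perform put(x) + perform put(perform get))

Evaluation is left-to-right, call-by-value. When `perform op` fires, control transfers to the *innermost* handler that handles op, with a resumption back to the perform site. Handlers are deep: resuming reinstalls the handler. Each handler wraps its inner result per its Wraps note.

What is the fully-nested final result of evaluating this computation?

Evaluation trace:
get @ H0 ⇒ 9
put(27) @ H0 ⇒ s:=27
put(5) @ H0 ⇒ s:=5
get @ H0 ⇒ 5
put(5) @ H0 ⇒ s:=5
H0 returns (0, 5)
H1 returns [(0, 5)]
= [(0, 5)]

Answer: [(0, 5)]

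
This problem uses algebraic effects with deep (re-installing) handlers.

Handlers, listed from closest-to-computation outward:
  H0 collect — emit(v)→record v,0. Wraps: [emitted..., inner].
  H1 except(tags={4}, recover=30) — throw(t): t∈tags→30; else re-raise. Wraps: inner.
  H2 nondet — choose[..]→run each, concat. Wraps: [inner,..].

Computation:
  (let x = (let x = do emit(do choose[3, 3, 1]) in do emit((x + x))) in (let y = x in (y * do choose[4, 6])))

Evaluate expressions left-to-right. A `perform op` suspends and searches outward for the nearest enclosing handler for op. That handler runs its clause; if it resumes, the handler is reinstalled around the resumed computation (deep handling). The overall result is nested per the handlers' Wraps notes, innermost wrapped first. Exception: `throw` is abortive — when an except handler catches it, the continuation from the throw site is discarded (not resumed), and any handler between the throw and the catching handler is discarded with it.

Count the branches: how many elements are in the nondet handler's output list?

Answer: 6

Working:
choose[3, 3, 1] @ H2
  branch[0] choose=3:
    emit(3) @ H0 ⇒ out+=3
    emit(0) @ H0 ⇒ out+=0
    choose[4, 6] @ H2
      branch[0] choose=4:
        H0 returns [3, 0, 0]
        H1 returns [3, 0, 0]
        H2 returns [[3, 0, 0]]
      branch[1] choose=6:
        H0 returns [3, 0, 0]
        H1 returns [3, 0, 0]
        H2 returns [[3, 0, 0]]
  branch[1] choose=3:
    emit(3) @ H0 ⇒ out+=3
    emit(0) @ H0 ⇒ out+=0
    choose[4, 6] @ H2
      branch[0] choose=4:
        H0 returns [3, 0, 0]
        H1 returns [3, 0, 0]
        H2 returns [[3, 0, 0]]
      branch[1] choose=6:
        H0 returns [3, 0, 0]
        H1 returns [3, 0, 0]
        H2 returns [[3, 0, 0]]
  branch[2] choose=1:
    emit(1) @ H0 ⇒ out+=1
    emit(0) @ H0 ⇒ out+=0
    choose[4, 6] @ H2
      branch[0] choose=4:
        H0 returns [1, 0, 0]
        H1 returns [1, 0, 0]
        H2 returns [[1, 0, 0]]
      branch[1] choose=6:
        H0 returns [1, 0, 0]
        H1 returns [1, 0, 0]
        H2 returns [[1, 0, 0]]
= [[3, 0, 0], [3, 0, 0], [3, 0, 0], [3, 0, 0], [1, 0, 0], [1, 0, 0]]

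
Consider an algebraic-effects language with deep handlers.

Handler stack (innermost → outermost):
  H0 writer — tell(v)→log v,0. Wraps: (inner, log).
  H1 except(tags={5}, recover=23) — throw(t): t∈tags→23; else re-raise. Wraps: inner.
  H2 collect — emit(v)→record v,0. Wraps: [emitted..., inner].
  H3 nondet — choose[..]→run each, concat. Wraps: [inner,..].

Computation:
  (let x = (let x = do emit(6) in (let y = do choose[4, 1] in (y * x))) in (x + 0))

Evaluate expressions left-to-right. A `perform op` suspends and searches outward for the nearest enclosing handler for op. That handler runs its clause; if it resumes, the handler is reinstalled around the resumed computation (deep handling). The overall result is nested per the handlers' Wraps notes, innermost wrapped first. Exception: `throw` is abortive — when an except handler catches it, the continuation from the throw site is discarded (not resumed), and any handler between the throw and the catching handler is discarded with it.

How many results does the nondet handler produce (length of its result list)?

Evaluation trace:
emit(6) @ H2 ⇒ out+=6
choose[4, 1] @ H3
  branch[0] choose=4:
    H0 returns (0, ())
    H1 returns (0, ())
    H2 returns [6, (0, ())]
    H3 returns [[6, (0, ())]]
  branch[1] choose=1:
    H0 returns (0, ())
    H1 returns (0, ())
    H2 returns [6, (0, ())]
    H3 returns [[6, (0, ())]]
= [[6, (0, ())], [6, (0, ())]]

Answer: 2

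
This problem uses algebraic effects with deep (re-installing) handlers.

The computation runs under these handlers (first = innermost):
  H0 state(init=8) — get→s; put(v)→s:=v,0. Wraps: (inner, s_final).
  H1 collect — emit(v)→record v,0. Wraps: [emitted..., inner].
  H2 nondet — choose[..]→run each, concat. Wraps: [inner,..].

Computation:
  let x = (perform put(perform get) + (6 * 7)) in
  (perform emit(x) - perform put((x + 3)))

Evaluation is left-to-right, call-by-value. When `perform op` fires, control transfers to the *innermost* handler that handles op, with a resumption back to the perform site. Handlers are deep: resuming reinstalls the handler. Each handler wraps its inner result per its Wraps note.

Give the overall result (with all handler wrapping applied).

Evaluation trace:
get @ H0 ⇒ 8
put(8) @ H0 ⇒ s:=8
emit(42) @ H1 ⇒ out+=42
put(45) @ H0 ⇒ s:=45
H0 returns (0, 45)
H1 returns [42, (0, 45)]
H2 returns [[42, (0, 45)]]
= [[42, (0, 45)]]

Answer: [[42, (0, 45)]]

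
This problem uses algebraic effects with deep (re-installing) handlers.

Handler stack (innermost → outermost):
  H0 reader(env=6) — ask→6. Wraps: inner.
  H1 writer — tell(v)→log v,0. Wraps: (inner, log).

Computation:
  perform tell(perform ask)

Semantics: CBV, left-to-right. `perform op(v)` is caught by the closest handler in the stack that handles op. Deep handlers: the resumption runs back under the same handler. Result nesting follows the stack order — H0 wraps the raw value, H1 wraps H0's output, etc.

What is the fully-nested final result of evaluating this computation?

Answer: (0, (6))

Evaluation trace:
ask @ H0 ⇒ 6
tell(6) @ H1 ⇒ log+=6
H0 returns 0
H1 returns (0, (6))
= (0, (6))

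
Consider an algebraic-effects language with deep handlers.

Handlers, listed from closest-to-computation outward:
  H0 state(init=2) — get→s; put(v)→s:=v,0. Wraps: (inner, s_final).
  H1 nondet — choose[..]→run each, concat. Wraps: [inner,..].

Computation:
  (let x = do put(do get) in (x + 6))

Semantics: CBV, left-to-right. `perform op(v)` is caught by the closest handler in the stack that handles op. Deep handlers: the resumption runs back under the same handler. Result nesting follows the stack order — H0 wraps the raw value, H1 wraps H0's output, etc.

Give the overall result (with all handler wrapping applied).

Answer: [(6, 2)]

Step-by-step:
get @ H0 ⇒ 2
put(2) @ H0 ⇒ s:=2
H0 returns (6, 2)
H1 returns [(6, 2)]
= [(6, 2)]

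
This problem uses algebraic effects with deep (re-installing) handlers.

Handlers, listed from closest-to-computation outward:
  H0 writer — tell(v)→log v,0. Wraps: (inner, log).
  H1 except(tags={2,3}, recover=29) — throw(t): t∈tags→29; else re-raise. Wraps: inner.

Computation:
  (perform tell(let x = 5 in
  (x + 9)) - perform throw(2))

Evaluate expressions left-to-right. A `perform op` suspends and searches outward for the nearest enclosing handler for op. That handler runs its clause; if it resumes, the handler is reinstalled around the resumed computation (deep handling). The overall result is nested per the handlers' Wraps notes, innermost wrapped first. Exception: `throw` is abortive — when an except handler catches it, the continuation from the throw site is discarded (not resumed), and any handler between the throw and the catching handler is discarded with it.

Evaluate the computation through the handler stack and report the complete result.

Working:
tell(14) @ H0 ⇒ log+=14
throw(2) @ H1 caught ⇒ 29
= 29

Answer: 29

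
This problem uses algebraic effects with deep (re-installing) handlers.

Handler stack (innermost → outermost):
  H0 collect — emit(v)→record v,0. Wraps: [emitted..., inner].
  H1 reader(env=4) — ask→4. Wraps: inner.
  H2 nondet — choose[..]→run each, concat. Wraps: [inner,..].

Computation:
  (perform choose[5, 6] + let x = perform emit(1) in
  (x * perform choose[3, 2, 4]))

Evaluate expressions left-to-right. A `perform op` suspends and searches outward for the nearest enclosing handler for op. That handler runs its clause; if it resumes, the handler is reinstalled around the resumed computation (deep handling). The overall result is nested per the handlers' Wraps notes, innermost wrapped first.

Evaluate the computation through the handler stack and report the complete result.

Answer: [[1, 5], [1, 5], [1, 5], [1, 6], [1, 6], [1, 6]]

Working:
choose[5, 6] @ H2
  branch[0] choose=5:
    emit(1) @ H0 ⇒ out+=1
    choose[3, 2, 4] @ H2
      branch[0] choose=3:
        H0 returns [1, 5]
        H1 returns [1, 5]
        H2 returns [[1, 5]]
      branch[1] choose=2:
        H0 returns [1, 5]
        H1 returns [1, 5]
        H2 returns [[1, 5]]
      branch[2] choose=4:
        H0 returns [1, 5]
        H1 returns [1, 5]
        H2 returns [[1, 5]]
  branch[1] choose=6:
    emit(1) @ H0 ⇒ out+=1
    choose[3, 2, 4] @ H2
      branch[0] choose=3:
        H0 returns [1, 6]
        H1 returns [1, 6]
        H2 returns [[1, 6]]
      branch[1] choose=2:
        H0 returns [1, 6]
        H1 returns [1, 6]
        H2 returns [[1, 6]]
      branch[2] choose=4:
        H0 returns [1, 6]
        H1 returns [1, 6]
        H2 returns [[1, 6]]
= [[1, 5], [1, 5], [1, 5], [1, 6], [1, 6], [1, 6]]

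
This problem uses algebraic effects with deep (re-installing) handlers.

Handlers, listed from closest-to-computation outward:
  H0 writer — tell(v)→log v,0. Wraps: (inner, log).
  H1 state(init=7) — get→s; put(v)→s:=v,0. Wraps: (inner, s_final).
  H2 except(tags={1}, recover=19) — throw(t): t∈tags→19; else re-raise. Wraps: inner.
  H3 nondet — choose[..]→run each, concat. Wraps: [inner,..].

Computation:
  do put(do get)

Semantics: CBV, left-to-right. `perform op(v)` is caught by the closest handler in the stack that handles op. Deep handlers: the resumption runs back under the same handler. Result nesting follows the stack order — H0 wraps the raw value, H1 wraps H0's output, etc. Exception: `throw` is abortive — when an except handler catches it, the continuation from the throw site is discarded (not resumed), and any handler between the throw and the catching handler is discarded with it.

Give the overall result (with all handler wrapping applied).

Answer: [((0, ()), 7)]

Evaluation trace:
get @ H1 ⇒ 7
put(7) @ H1 ⇒ s:=7
H0 returns (0, ())
H1 returns ((0, ()), 7)
H2 returns ((0, ()), 7)
H3 returns [((0, ()), 7)]
= [((0, ()), 7)]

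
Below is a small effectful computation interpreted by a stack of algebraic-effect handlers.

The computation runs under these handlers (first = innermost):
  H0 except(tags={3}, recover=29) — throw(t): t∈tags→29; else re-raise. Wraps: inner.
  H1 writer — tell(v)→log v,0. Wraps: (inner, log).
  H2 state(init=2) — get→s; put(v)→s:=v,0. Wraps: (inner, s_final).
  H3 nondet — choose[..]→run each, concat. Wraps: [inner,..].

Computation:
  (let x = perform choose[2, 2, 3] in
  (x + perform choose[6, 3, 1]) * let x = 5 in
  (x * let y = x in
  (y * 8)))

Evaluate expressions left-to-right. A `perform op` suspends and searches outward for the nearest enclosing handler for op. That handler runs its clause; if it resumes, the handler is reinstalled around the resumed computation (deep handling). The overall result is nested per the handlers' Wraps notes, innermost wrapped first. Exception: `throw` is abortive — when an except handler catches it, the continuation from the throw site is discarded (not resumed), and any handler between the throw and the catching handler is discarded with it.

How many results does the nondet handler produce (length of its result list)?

Step-by-step:
choose[2, 2, 3] @ H3
  branch[0] choose=2:
    choose[6, 3, 1] @ H3
      branch[0] choose=6:
        H0 returns 1600
        H1 returns (1600, ())
        H2 returns ((1600, ()), 2)
        H3 returns [((1600, ()), 2)]
      branch[1] choose=3:
        H0 returns 1000
        H1 returns (1000, ())
        H2 returns ((1000, ()), 2)
        H3 returns [((1000, ()), 2)]
      branch[2] choose=1:
        H0 returns 600
        H1 returns (600, ())
        H2 returns ((600, ()), 2)
        H3 returns [((600, ()), 2)]
  branch[1] choose=2:
    choose[6, 3, 1] @ H3
      branch[0] choose=6:
        H0 returns 1600
        H1 returns (1600, ())
        H2 returns ((1600, ()), 2)
        H3 returns [((1600, ()), 2)]
      branch[1] choose=3:
        H0 returns 1000
        H1 returns (1000, ())
        H2 returns ((1000, ()), 2)
        H3 returns [((1000, ()), 2)]
      branch[2] choose=1:
        H0 returns 600
        H1 returns (600, ())
        H2 returns ((600, ()), 2)
        H3 returns [((600, ()), 2)]
  branch[2] choose=3:
    choose[6, 3, 1] @ H3
      branch[0] choose=6:
        H0 returns 1800
        H1 returns (1800, ())
        H2 returns ((1800, ()), 2)
        H3 returns [((1800, ()), 2)]
      branch[1] choose=3:
        H0 returns 1200
        H1 returns (1200, ())
        H2 returns ((1200, ()), 2)
        H3 returns [((1200, ()), 2)]
      branch[2] choose=1:
        H0 returns 800
        H1 returns (800, ())
        H2 returns ((800, ()), 2)
        H3 returns [((800, ()), 2)]
= [((1600, ()), 2), ((1000, ()), 2), ((600, ()), 2), ((1600, ()), 2), ((1000, ()), 2), ((600, ()), 2), ((1800, ()), 2), ((1200, ()), 2), ((800, ()), 2)]

Answer: 9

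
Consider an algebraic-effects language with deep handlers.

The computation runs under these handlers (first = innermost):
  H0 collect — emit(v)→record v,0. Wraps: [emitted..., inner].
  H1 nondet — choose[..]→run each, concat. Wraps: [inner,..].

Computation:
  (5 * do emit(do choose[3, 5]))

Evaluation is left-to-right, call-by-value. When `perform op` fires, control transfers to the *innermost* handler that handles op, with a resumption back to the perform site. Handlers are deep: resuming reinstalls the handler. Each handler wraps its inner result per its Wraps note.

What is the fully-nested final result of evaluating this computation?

Step-by-step:
choose[3, 5] @ H1
  branch[0] choose=3:
    emit(3) @ H0 ⇒ out+=3
    H0 returns [3, 0]
    H1 returns [[3, 0]]
  branch[1] choose=5:
    emit(5) @ H0 ⇒ out+=5
    H0 returns [5, 0]
    H1 returns [[5, 0]]
= [[3, 0], [5, 0]]

Answer: [[3, 0], [5, 0]]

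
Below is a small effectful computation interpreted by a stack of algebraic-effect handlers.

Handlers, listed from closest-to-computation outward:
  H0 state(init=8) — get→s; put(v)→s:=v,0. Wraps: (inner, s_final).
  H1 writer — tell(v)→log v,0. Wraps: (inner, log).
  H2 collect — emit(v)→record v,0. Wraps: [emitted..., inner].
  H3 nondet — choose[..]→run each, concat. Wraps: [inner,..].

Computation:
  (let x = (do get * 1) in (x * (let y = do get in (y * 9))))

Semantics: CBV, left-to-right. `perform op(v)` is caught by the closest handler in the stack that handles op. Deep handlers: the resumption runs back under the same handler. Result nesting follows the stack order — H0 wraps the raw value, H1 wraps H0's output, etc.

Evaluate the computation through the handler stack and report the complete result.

Answer: [[((576, 8), ())]]

Step-by-step:
get @ H0 ⇒ 8
get @ H0 ⇒ 8
H0 returns (576, 8)
H1 returns ((576, 8), ())
H2 returns [((576, 8), ())]
H3 returns [[((576, 8), ())]]
= [[((576, 8), ())]]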